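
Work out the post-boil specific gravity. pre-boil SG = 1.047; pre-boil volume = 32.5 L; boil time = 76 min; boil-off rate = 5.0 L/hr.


V_post = V_pre − rate·(t/60);  SG_post = 1 + (SG_pre−1)·V_pre/V_post
V_post = 32.5 − 5.0·(76/60) = 26.1667
SG_post = 1 + (1.047 − 1)·32.5/26.1667

1.0584


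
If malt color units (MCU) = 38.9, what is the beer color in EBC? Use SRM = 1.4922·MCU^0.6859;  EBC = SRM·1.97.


SRM = 1.4922·38.9^0.6859 = 18.3812
EBC = 18.3812·1.97

36.2109 EBC


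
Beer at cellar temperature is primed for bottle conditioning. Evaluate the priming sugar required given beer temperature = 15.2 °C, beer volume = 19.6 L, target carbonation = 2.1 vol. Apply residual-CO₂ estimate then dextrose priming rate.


residual = 14.695·(0.01821 + 0.09011·e^(−0.04·T));  sugar = (target − residual)·4.0·V
residual = 14.695·(0.01821 + 0.09011·e^(−0.04·15.2)) = 0.9885
sugar = (2.1 − 0.9885)·4.0·19.6

87.1398 g


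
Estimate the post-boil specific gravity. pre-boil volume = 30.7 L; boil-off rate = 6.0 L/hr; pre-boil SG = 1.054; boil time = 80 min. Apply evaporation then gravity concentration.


V_post = V_pre − rate·(t/60);  SG_post = 1 + (SG_pre−1)·V_pre/V_post
V_post = 30.7 − 6.0·(80/60) = 22.7000
SG_post = 1 + (1.054 − 1)·30.7/22.7000

1.0730


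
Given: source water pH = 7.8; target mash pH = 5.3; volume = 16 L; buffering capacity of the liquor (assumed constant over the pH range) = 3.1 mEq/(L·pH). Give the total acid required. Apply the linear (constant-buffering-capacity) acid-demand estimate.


acid = buffering capacity · (pH_source − pH_target) · V
acid = 3.1 · (7.8 − 5.3) · 16

124.0000 mEq


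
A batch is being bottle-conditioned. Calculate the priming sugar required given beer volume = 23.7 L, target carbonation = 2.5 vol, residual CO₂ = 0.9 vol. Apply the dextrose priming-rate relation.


sugar = (target − residual)·4.0·V
sugar = (2.5 − 0.9)·4.0·23.7

151.6800 g


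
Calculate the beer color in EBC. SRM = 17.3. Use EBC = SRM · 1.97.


EBC = 17.3 · 1.97

34.0810 EBC


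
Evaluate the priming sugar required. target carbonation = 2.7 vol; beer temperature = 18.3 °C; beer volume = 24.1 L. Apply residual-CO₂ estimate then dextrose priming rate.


residual = 14.695·(0.01821 + 0.09011·e^(−0.04·T));  sugar = (target − residual)·4.0·V
residual = 14.695·(0.01821 + 0.09011·e^(−0.04·18.3)) = 0.9044
sugar = (2.7 − 0.9044)·4.0·24.1

173.0911 g


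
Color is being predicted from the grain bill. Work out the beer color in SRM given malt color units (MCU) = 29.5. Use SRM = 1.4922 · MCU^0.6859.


SRM = 1.4922 · 29.5^0.6859

15.2047 SRM


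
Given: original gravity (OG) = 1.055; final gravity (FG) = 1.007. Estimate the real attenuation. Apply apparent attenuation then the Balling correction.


AA = (OG−FG)/(OG−1)·100;  RA = AA·0.8192
AA = (1.055 − 1.007)/(1.055 − 1)·100 = 87.2727
RA = 87.2727·0.8192

71.4938 %


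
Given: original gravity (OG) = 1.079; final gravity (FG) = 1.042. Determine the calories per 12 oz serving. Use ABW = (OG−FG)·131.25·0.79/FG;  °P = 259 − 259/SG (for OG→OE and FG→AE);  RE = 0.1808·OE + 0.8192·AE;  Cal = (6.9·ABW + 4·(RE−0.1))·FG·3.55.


ABW = (1.079 − 1.042)·131.25·0.79/1.042 = 3.6818
OE = 259 − 259/1.079 = 18.9629 °P
AE = 259 − 259/1.042 = 10.4395 °P
RE = 0.1808·18.9629 + 0.8192·10.4395 = 11.9806 °P
Cal = (6.9·3.6818 + 4·(11.9806−0.1))·1.042·3.55

269.7632 kcal


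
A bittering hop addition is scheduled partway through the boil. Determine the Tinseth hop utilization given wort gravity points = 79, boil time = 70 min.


U = 1.65·0.000125^(GP/1000) · (1 − e^(−0.04·t))/4.15
bigness = 1.65·0.000125^(79/1000) = 0.8112
boil_factor = (1 − e^(−0.04·70))/4.15 = 0.2263
U = 0.8112 · 0.2263

0.1836


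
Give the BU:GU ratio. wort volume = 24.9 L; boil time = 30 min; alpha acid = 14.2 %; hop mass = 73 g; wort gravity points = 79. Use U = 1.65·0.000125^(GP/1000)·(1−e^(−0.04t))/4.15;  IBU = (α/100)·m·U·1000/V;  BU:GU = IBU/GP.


U = 1.65·0.000125^(79/1000)·(1−e^(−0.04·30))/4.15 = 0.1366
IBU = (14.2/100)·73·0.1366·1000/24.9 = 56.8670
BU:GU = 56.8670/79

0.7198


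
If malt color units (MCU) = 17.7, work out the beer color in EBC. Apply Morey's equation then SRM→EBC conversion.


SRM = 1.4922·MCU^0.6859;  EBC = SRM·1.97
SRM = 1.4922·17.7^0.6859 = 10.7106
EBC = 10.7106·1.97

21.0998 EBC


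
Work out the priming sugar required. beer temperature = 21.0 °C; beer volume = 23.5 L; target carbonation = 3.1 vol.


residual = 14.695·(0.01821 + 0.09011·e^(−0.04·T));  sugar = (target − residual)·4.0·V
residual = 14.695·(0.01821 + 0.09011·e^(−0.04·21.0)) = 0.8393
sugar = (3.1 − 0.8393)·4.0·23.5

212.5103 g


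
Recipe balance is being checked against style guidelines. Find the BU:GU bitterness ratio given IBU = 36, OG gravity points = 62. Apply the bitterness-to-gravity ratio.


BU:GU = IBU / OG_points
BU:GU = 36 / 62

0.5806


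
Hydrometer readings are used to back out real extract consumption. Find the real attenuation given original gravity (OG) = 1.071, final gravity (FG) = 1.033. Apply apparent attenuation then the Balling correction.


AA = (OG−FG)/(OG−1)·100;  RA = AA·0.8192
AA = (1.071 − 1.033)/(1.071 − 1)·100 = 53.5211
RA = 53.5211·0.8192

43.8445 %


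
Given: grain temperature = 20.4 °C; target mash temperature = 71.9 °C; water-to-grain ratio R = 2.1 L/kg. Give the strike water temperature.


T_strike = (0.41/R)·(T_mash − T_grain) + T_mash
T_strike = (0.41/2.1)·(71.9 − 20.4) + 71.9

81.9548 °C


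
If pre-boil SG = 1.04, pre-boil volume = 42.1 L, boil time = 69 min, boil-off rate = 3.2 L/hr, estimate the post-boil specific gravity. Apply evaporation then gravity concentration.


V_post = V_pre − rate·(t/60);  SG_post = 1 + (SG_pre−1)·V_pre/V_post
V_post = 42.1 − 3.2·(69/60) = 38.4200
SG_post = 1 + (1.04 − 1)·42.1/38.4200

1.0438


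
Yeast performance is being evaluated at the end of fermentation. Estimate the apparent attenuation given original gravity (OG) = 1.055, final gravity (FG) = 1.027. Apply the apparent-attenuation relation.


AA = (OG − FG)/(OG − 1) · 100
AA = (1.055 − 1.027)/(1.055 − 1) · 100

50.9091 %


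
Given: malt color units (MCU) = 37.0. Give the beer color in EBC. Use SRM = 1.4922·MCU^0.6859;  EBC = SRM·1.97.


SRM = 1.4922·37.0^0.6859 = 17.7606
EBC = 17.7606·1.97

34.9883 EBC


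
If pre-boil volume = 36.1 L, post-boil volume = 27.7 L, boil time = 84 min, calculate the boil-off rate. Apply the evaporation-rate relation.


rate = (V_pre − V_post) / (t_min/60)
rate = (36.1 − 27.7) / (84/60)

6.0000 L/hr


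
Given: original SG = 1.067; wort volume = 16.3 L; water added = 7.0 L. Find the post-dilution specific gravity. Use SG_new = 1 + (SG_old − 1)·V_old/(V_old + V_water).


pts = (1.067 − 1)·1000·16.3/(16.3 + 7.0) = 46.8712
SG_new = 1 + 46.8712/1000

1.0469


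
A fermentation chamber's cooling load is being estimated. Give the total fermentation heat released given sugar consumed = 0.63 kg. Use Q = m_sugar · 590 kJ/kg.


Q = 0.63 · 590

371.7000 kJ


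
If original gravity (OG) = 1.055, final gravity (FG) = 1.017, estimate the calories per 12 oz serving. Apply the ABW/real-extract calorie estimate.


ABW = (OG−FG)·131.25·0.79/FG;  °P = 259 − 259/SG (for OG→OE and FG→AE);  RE = 0.1808·OE + 0.8192·AE;  Cal = (6.9·ABW + 4·(RE−0.1))·FG·3.55
ABW = (1.055 − 1.017)·131.25·0.79/1.017 = 3.8743
OE = 259 − 259/1.055 = 13.5024 °P
AE = 259 − 259/1.017 = 4.3294 °P
RE = 0.1808·13.5024 + 0.8192·4.3294 = 5.9879 °P
Cal = (6.9·3.8743 + 4·(5.9879−0.1))·1.017·3.55

181.5425 kcal


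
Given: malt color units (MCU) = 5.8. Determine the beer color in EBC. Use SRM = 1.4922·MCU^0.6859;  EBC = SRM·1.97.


SRM = 1.4922·5.8^0.6859 = 4.9827
EBC = 4.9827·1.97

9.8159 EBC


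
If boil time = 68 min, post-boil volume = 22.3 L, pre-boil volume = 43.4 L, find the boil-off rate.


rate = (V_pre − V_post) / (t_min/60)
rate = (43.4 − 22.3) / (68/60)

18.6176 L/hr


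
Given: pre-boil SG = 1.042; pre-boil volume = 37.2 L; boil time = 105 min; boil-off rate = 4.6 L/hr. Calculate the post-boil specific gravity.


V_post = V_pre − rate·(t/60);  SG_post = 1 + (SG_pre−1)·V_pre/V_post
V_post = 37.2 − 4.6·(105/60) = 29.1500
SG_post = 1 + (1.042 − 1)·37.2/29.1500

1.0536


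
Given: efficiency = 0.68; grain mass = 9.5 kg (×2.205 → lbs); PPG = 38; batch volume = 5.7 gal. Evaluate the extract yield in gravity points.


points = lbs × PPG × eff / vol
lbs = 9.5 × 2.205 = 20.9475
points = 20.9475 × 38 × 0.68 / 5.7

94.9620 points


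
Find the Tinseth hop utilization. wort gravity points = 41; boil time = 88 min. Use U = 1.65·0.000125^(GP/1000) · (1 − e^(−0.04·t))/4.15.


bigness = 1.65·0.000125^(41/1000) = 1.1415
boil_factor = (1 − e^(−0.04·88))/4.15 = 0.2338
U = 1.1415 · 0.2338

0.2669


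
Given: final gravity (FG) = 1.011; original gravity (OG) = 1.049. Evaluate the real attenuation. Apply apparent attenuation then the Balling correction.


AA = (OG−FG)/(OG−1)·100;  RA = AA·0.8192
AA = (1.049 − 1.011)/(1.049 − 1)·100 = 77.5510
RA = 77.5510·0.8192

63.5298 %


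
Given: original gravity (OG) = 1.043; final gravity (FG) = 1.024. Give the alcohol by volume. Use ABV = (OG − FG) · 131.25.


ABV = (1.043 − 1.024) · 131.25

2.4937 % ABV


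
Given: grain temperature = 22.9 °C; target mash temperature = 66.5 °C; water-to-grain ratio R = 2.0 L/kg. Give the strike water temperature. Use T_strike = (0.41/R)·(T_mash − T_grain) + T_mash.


T_strike = (0.41/2.0)·(66.5 − 22.9) + 66.5

75.4380 °C


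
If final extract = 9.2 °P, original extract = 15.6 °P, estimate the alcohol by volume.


SG = 259/(259 − P);  ABV = (OG − FG)·131.25
OG = 259/(259 − 15.6) = 1.0641
FG = 259/(259 − 9.2) = 1.0368
ABV = (1.0641 − 1.0368)·131.25

3.5782 % ABV


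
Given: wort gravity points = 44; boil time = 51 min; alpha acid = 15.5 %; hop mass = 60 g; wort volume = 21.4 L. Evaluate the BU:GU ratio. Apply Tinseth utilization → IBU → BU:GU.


U = 1.65·0.000125^(GP/1000)·(1−e^(−0.04t))/4.15;  IBU = (α/100)·m·U·1000/V;  BU:GU = IBU/GP
U = 1.65·0.000125^(44/1000)·(1−e^(−0.04·51))/4.15 = 0.2329
IBU = (15.5/100)·60·0.2329·1000/21.4 = 101.2218
BU:GU = 101.2218/44

2.3005


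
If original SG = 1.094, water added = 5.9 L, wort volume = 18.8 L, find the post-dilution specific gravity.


SG_new = 1 + (SG_old − 1)·V_old/(V_old + V_water)
pts = (1.094 − 1)·1000·18.8/(18.8 + 5.9) = 71.5466
SG_new = 1 + 71.5466/1000

1.0715


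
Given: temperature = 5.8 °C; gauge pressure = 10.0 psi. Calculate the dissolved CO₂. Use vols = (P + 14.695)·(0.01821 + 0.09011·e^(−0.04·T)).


vols = (10.0 + 14.695)·(0.01821 + 0.09011·e^(−0.04·5.8))

2.2142 volumes


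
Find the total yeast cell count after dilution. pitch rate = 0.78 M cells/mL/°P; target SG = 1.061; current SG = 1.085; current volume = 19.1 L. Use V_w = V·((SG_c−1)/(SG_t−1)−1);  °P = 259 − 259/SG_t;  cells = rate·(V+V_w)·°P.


V_w = 19.1·((1.085−1)/(1.061−1)−1) = 7.5148
V_final = 19.1 + 7.5148 = 26.6148
°P = 259 − 259/1.061 = 14.8907
cells = 0.78·26.6148·14.8907

309.1230 billion cells


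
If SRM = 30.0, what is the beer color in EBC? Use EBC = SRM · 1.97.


EBC = 30.0 · 1.97

59.1000 EBC


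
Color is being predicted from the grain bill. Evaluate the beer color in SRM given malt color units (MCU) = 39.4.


SRM = 1.4922 · MCU^0.6859
SRM = 1.4922 · 39.4^0.6859

18.5429 SRM


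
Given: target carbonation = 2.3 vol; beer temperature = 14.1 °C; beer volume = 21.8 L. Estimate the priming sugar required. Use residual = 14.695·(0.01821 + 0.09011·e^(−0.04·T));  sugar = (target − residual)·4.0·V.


residual = 14.695·(0.01821 + 0.09011·e^(−0.04·14.1)) = 1.0210
sugar = (2.3 − 1.0210)·4.0·21.8

111.5330 g


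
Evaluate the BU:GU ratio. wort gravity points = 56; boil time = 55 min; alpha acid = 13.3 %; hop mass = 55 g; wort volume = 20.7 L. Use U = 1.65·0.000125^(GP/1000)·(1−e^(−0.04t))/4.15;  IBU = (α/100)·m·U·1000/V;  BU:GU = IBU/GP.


U = 1.65·0.000125^(56/1000)·(1−e^(−0.04·55))/4.15 = 0.2137
IBU = (13.3/100)·55·0.2137·1000/20.7 = 75.5274
BU:GU = 75.5274/56

1.3487


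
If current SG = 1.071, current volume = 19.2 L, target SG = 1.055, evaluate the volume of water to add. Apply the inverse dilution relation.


V_water = V·((SG_curr − 1)/(SG_target − 1) − 1)
V_water = 19.2·((1.071 − 1)/(1.055 − 1) − 1)

5.5855 L


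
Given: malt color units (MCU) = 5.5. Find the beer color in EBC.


SRM = 1.4922·MCU^0.6859;  EBC = SRM·1.97
SRM = 1.4922·5.5^0.6859 = 4.8044
EBC = 4.8044·1.97

9.4647 EBC


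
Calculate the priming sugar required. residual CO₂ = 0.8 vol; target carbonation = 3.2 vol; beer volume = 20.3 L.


sugar = (target − residual)·4.0·V
sugar = (3.2 − 0.8)·4.0·20.3

194.8800 g


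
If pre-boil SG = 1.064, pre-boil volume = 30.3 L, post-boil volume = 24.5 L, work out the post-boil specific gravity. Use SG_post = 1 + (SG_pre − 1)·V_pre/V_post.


pts_pre = (1.064 − 1)·1000 = 64.0000
pts_post = 64.0000·30.3/24.5 = 79.1510
SG_post = 1 + 79.1510/1000

1.0792


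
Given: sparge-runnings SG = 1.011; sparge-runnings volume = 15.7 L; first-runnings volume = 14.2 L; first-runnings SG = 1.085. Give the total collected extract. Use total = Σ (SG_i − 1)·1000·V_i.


first = (1.085 − 1)·1000·14.2 = 1207.0000
sparge = (1.011 − 1)·1000·15.7 = 172.7000
total = 1207.0000 + 172.7000

1379.7000 gravity·L


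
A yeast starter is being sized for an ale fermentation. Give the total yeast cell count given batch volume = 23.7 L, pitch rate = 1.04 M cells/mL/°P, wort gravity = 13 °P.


cells (billions) = rate · V_L · °P
cells = 1.04 · 23.7 · 13

320.4240 billion cells


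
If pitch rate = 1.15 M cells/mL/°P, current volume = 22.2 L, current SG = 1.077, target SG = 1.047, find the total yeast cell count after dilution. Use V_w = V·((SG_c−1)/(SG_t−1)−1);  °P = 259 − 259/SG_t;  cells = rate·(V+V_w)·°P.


V_w = 22.2·((1.077−1)/(1.047−1)−1) = 14.1702
V_final = 22.2 + 14.1702 = 36.3702
°P = 259 − 259/1.047 = 11.6266
cells = 1.15·36.3702·11.6266

486.2892 billion cells


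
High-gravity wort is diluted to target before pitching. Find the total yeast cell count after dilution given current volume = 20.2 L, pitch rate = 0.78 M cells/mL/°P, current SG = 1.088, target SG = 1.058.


V_w = V·((SG_c−1)/(SG_t−1)−1);  °P = 259 − 259/SG_t;  cells = rate·(V+V_w)·°P
V_w = 20.2·((1.088−1)/(1.058−1)−1) = 10.4483
V_final = 20.2 + 10.4483 = 30.6483
°P = 259 − 259/1.058 = 14.1985
cells = 0.78·30.6483·14.1985

339.4242 billion cells


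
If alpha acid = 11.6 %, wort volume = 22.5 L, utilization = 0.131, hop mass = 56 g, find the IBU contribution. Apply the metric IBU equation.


IBU = (α/100)·mass·U·1000 / V
IBU = (11.6/100)·56·0.131·1000 / 22.5

37.8212 IBU


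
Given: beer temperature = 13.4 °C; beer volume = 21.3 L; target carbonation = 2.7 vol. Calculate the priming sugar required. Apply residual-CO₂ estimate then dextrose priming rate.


residual = 14.695·(0.01821 + 0.09011·e^(−0.04·T));  sugar = (target − residual)·4.0·V
residual = 14.695·(0.01821 + 0.09011·e^(−0.04·13.4)) = 1.0423
sugar = (2.7 − 1.0423)·4.0·21.3

141.2323 g


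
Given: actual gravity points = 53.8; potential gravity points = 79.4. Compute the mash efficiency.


efficiency = actual / potential × 100
efficiency = 53.8 / 79.4 × 100

67.7582 %


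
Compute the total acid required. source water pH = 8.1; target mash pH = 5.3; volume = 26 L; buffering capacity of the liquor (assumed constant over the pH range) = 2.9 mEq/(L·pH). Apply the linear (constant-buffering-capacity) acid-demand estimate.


acid = buffering capacity · (pH_source − pH_target) · V
acid = 2.9 · (8.1 − 5.3) · 26

211.1200 mEq


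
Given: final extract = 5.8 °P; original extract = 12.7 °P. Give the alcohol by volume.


SG = 259/(259 − P);  ABV = (OG − FG)·131.25
OG = 259/(259 − 12.7) = 1.0516
FG = 259/(259 − 5.8) = 1.0229
ABV = (1.0516 − 1.0229)·131.25

3.7611 % ABV


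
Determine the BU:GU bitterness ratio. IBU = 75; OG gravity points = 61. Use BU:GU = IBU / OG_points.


BU:GU = 75 / 61

1.2295


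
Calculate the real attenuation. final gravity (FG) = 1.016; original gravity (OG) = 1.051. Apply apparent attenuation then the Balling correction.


AA = (OG−FG)/(OG−1)·100;  RA = AA·0.8192
AA = (1.051 − 1.016)/(1.051 − 1)·100 = 68.6275
RA = 68.6275·0.8192

56.2196 %


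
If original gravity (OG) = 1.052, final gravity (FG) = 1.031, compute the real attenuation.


AA = (OG−FG)/(OG−1)·100;  RA = AA·0.8192
AA = (1.052 − 1.031)/(1.052 − 1)·100 = 40.3846
RA = 40.3846·0.8192

33.0831 %


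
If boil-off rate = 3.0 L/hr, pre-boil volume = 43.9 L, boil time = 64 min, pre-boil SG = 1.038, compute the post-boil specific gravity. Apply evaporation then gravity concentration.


V_post = V_pre − rate·(t/60);  SG_post = 1 + (SG_pre−1)·V_pre/V_post
V_post = 43.9 − 3.0·(64/60) = 40.7000
SG_post = 1 + (1.038 − 1)·43.9/40.7000

1.0410


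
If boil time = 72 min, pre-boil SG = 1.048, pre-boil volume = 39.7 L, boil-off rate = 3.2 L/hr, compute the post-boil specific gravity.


V_post = V_pre − rate·(t/60);  SG_post = 1 + (SG_pre−1)·V_pre/V_post
V_post = 39.7 − 3.2·(72/60) = 35.8600
SG_post = 1 + (1.048 − 1)·39.7/35.8600

1.0531


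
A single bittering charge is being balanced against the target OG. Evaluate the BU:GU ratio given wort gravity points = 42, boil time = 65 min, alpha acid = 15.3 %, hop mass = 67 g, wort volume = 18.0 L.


U = 1.65·0.000125^(GP/1000)·(1−e^(−0.04t))/4.15;  IBU = (α/100)·m·U·1000/V;  BU:GU = IBU/GP
U = 1.65·0.000125^(42/1000)·(1−e^(−0.04·65))/4.15 = 0.2523
IBU = (15.3/100)·67·0.2523·1000/18.0 = 143.7085
BU:GU = 143.7085/42

3.4216


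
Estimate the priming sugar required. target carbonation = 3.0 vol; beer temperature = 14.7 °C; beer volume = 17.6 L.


residual = 14.695·(0.01821 + 0.09011·e^(−0.04·T));  sugar = (target − residual)·4.0·V
residual = 14.695·(0.01821 + 0.09011·e^(−0.04·14.7)) = 1.0031
sugar = (3.0 − 1.0031)·4.0·17.6

140.5827 g


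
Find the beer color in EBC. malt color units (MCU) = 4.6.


SRM = 1.4922·MCU^0.6859;  EBC = SRM·1.97
SRM = 1.4922·4.6^0.6859 = 4.2502
EBC = 4.2502·1.97

8.3730 EBC


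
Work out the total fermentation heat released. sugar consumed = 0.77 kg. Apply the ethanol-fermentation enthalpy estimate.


Q = m_sugar · 590 kJ/kg
Q = 0.77 · 590

454.3000 kJ


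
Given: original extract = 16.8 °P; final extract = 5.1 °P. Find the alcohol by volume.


SG = 259/(259 − P);  ABV = (OG − FG)·131.25
OG = 259/(259 − 16.8) = 1.0694
FG = 259/(259 − 5.1) = 1.0201
ABV = (1.0694 − 1.0201)·131.25

6.4677 % ABV


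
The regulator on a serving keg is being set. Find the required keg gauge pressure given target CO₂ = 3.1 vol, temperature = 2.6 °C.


psi = vols/(0.01821 + 0.09011·e^(−0.04·T)) − 14.695
psi = 3.1/(0.01821 + 0.09011·e^(−0.04·2.6)) − 14.695

16.4860 psi


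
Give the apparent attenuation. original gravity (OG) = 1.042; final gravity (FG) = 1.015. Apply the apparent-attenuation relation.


AA = (OG − FG)/(OG − 1) · 100
AA = (1.042 − 1.015)/(1.042 − 1) · 100

64.2857 %


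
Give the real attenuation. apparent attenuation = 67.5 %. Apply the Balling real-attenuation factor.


RA = AA · 0.8192
RA = 67.5 · 0.8192

55.2960 %


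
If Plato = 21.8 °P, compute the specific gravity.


SG = 259/(259 − P)
SG = 259/(259 − 21.8)

1.0919


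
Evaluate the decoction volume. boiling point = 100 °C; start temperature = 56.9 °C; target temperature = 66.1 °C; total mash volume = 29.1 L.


V_dec = V_total·(T_target − T_start)/(T_boil − T_start)
V_dec = 29.1·(66.1 − 56.9)/(100 − 56.9)

6.2116 L


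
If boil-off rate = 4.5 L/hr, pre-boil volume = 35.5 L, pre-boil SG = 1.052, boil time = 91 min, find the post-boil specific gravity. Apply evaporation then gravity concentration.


V_post = V_pre − rate·(t/60);  SG_post = 1 + (SG_pre−1)·V_pre/V_post
V_post = 35.5 − 4.5·(91/60) = 28.6750
SG_post = 1 + (1.052 − 1)·35.5/28.6750

1.0644


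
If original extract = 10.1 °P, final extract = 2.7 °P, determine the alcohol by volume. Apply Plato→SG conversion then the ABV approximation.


SG = 259/(259 − P);  ABV = (OG − FG)·131.25
OG = 259/(259 − 10.1) = 1.0406
FG = 259/(259 − 2.7) = 1.0105
ABV = (1.0406 − 1.0105)·131.25

3.9433 % ABV


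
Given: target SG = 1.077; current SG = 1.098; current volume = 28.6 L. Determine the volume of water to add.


V_water = V·((SG_curr − 1)/(SG_target − 1) − 1)
V_water = 28.6·((1.098 − 1)/(1.077 − 1) − 1)

7.8000 L


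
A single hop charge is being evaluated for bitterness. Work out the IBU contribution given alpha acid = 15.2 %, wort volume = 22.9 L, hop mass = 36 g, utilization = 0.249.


IBU = (α/100)·mass·U·1000 / V
IBU = (15.2/100)·36·0.249·1000 / 22.9

59.4990 IBU


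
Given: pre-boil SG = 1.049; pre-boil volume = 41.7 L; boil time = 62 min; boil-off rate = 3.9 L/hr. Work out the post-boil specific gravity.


V_post = V_pre − rate·(t/60);  SG_post = 1 + (SG_pre−1)·V_pre/V_post
V_post = 41.7 − 3.9·(62/60) = 37.6700
SG_post = 1 + (1.049 − 1)·41.7/37.6700

1.0542


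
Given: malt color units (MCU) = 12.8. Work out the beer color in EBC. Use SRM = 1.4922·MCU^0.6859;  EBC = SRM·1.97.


SRM = 1.4922·12.8^0.6859 = 8.5756
EBC = 8.5756·1.97

16.8938 EBC


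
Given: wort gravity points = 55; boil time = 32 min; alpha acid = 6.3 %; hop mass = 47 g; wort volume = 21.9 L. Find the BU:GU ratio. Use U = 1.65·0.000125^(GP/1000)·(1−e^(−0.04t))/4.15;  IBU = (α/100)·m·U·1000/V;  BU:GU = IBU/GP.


U = 1.65·0.000125^(55/1000)·(1−e^(−0.04·32))/4.15 = 0.1751
IBU = (6.3/100)·47·0.1751·1000/21.9 = 23.6742
BU:GU = 23.6742/55

0.4304


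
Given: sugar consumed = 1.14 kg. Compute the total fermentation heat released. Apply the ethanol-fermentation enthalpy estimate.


Q = m_sugar · 590 kJ/kg
Q = 1.14 · 590

672.6000 kJ


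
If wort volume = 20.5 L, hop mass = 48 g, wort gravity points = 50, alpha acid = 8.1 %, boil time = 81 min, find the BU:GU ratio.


U = 1.65·0.000125^(GP/1000)·(1−e^(−0.04t))/4.15;  IBU = (α/100)·m·U·1000/V;  BU:GU = IBU/GP
U = 1.65·0.000125^(50/1000)·(1−e^(−0.04·81))/4.15 = 0.2437
IBU = (8.1/100)·48·0.2437·1000/20.5 = 46.2278
BU:GU = 46.2278/50

0.9246


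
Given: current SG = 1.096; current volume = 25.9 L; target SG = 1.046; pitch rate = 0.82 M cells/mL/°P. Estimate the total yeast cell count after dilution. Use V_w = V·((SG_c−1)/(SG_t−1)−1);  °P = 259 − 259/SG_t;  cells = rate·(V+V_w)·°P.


V_w = 25.9·((1.096−1)/(1.046−1)−1) = 28.1522
V_final = 25.9 + 28.1522 = 54.0522
°P = 259 − 259/1.046 = 11.3901
cells = 0.82·54.0522·11.3901

504.8390 billion cells


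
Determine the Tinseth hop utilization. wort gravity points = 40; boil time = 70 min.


U = 1.65·0.000125^(GP/1000) · (1 − e^(−0.04·t))/4.15
bigness = 1.65·0.000125^(40/1000) = 1.1518
boil_factor = (1 − e^(−0.04·70))/4.15 = 0.2263
U = 1.1518 · 0.2263

0.2607


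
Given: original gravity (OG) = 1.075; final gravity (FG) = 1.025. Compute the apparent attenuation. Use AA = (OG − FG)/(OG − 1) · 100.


AA = (1.075 − 1.025)/(1.075 − 1) · 100

66.6667 %


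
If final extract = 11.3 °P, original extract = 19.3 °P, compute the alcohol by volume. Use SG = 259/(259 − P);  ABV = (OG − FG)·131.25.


OG = 259/(259 − 19.3) = 1.0805
FG = 259/(259 − 11.3) = 1.0456
ABV = (1.0805 − 1.0456)·131.25

4.5803 % ABV


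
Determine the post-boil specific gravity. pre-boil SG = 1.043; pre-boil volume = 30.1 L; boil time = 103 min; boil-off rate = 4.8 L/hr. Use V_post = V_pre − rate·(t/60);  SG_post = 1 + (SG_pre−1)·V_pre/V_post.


V_post = 30.1 − 4.8·(103/60) = 21.8600
SG_post = 1 + (1.043 − 1)·30.1/21.8600

1.0592


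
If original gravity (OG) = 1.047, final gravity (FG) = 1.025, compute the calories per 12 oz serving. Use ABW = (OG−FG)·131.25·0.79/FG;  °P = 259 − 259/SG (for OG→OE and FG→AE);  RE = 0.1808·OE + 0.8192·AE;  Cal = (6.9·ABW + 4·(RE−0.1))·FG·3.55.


ABW = (1.047 − 1.025)·131.25·0.79/1.025 = 2.2255
OE = 259 − 259/1.047 = 11.6266 °P
AE = 259 − 259/1.025 = 6.3171 °P
RE = 0.1808·11.6266 + 0.8192·6.3171 = 7.2770 °P
Cal = (6.9·2.2255 + 4·(7.2770−0.1))·1.025·3.55

160.3378 kcal


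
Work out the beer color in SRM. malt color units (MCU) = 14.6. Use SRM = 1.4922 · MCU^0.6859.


SRM = 1.4922 · 14.6^0.6859

9.3855 SRM


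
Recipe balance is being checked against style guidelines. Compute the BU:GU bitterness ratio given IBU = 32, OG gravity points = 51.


BU:GU = IBU / OG_points
BU:GU = 32 / 51

0.6275


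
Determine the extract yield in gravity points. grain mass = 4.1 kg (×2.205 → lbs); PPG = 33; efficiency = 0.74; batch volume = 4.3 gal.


points = lbs × PPG × eff / vol
lbs = 4.1 × 2.205 = 9.0405
points = 9.0405 × 33 × 0.74 / 4.3

51.3416 points


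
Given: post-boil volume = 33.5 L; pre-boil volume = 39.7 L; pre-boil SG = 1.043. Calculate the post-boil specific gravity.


SG_post = 1 + (SG_pre − 1)·V_pre/V_post
pts_pre = (1.043 − 1)·1000 = 43.0000
pts_post = 43.0000·39.7/33.5 = 50.9582
SG_post = 1 + 50.9582/1000

1.0510


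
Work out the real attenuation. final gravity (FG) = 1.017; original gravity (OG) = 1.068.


AA = (OG−FG)/(OG−1)·100;  RA = AA·0.8192
AA = (1.068 − 1.017)/(1.068 − 1)·100 = 75.0000
RA = 75.0000·0.8192

61.4400 %


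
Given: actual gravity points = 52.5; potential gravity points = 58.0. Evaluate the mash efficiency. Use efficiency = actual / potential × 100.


efficiency = 52.5 / 58.0 × 100

90.5172 %


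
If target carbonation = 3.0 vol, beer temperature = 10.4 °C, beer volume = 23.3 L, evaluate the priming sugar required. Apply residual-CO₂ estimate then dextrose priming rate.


residual = 14.695·(0.01821 + 0.09011·e^(−0.04·T));  sugar = (target − residual)·4.0·V
residual = 14.695·(0.01821 + 0.09011·e^(−0.04·10.4)) = 1.1411
sugar = (3.0 − 1.1411)·4.0·23.3

173.2474 g


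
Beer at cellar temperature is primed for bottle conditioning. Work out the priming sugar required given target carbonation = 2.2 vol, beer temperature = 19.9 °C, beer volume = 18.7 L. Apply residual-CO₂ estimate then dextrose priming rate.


residual = 14.695·(0.01821 + 0.09011·e^(−0.04·T));  sugar = (target − residual)·4.0·V
residual = 14.695·(0.01821 + 0.09011·e^(−0.04·19.9)) = 0.8650
sugar = (2.2 − 0.8650)·4.0·18.7

99.8605 g


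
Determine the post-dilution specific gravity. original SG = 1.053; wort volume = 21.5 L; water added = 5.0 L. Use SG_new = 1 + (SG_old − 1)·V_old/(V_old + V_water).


pts = (1.053 − 1)·1000·21.5/(21.5 + 5.0) = 43.0000
SG_new = 1 + 43.0000/1000

1.0430


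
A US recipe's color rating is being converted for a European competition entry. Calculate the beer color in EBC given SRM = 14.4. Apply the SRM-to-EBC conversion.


EBC = SRM · 1.97
EBC = 14.4 · 1.97

28.3680 EBC


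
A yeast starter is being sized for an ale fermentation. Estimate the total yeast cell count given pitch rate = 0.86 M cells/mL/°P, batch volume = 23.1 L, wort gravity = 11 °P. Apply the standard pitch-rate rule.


cells (billions) = rate · V_L · °P
cells = 0.86 · 23.1 · 11

218.5260 billion cells


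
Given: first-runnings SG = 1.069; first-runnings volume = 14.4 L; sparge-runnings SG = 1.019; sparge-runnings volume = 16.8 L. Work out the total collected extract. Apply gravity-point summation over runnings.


total = Σ (SG_i − 1)·1000·V_i
first = (1.069 − 1)·1000·14.4 = 993.6000
sparge = (1.019 − 1)·1000·16.8 = 319.2000
total = 993.6000 + 319.2000

1312.8000 gravity·L


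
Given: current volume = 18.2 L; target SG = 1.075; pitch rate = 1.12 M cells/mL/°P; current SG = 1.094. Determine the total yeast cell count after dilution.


V_w = V·((SG_c−1)/(SG_t−1)−1);  °P = 259 − 259/SG_t;  cells = rate·(V+V_w)·°P
V_w = 18.2·((1.094−1)/(1.075−1)−1) = 4.6107
V_final = 18.2 + 4.6107 = 22.8107
°P = 259 − 259/1.075 = 18.0698
cells = 1.12·22.8107·18.0698

461.6455 billion cells


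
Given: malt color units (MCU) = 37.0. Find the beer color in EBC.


SRM = 1.4922·MCU^0.6859;  EBC = SRM·1.97
SRM = 1.4922·37.0^0.6859 = 17.7606
EBC = 17.7606·1.97

34.9883 EBC


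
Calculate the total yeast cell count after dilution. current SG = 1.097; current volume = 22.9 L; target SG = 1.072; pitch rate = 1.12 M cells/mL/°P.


V_w = V·((SG_c−1)/(SG_t−1)−1);  °P = 259 − 259/SG_t;  cells = rate·(V+V_w)·°P
V_w = 22.9·((1.097−1)/(1.072−1)−1) = 7.9514
V_final = 22.9 + 7.9514 = 30.8514
°P = 259 − 259/1.072 = 17.3955
cells = 1.12·30.8514·17.3955

601.0771 billion cells


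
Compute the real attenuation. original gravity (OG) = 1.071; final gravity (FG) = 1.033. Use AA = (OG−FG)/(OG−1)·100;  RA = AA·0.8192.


AA = (1.071 − 1.033)/(1.071 − 1)·100 = 53.5211
RA = 53.5211·0.8192

43.8445 %


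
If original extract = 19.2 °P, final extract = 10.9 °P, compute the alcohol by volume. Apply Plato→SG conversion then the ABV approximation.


SG = 259/(259 − P);  ABV = (OG − FG)·131.25
OG = 259/(259 − 19.2) = 1.0801
FG = 259/(259 − 10.9) = 1.0439
ABV = (1.0801 − 1.0439)·131.25

4.7424 % ABV


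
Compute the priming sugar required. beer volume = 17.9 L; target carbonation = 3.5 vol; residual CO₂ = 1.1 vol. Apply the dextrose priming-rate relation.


sugar = (target − residual)·4.0·V
sugar = (3.5 − 1.1)·4.0·17.9

171.8400 g


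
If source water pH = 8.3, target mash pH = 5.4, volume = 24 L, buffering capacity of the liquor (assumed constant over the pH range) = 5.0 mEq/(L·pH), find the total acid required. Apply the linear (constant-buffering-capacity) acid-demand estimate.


acid = buffering capacity · (pH_source − pH_target) · V
acid = 5.0 · (8.3 − 5.4) · 24

348.0000 mEq


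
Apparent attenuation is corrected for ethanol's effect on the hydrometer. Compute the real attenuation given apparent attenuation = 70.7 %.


RA = AA · 0.8192
RA = 70.7 · 0.8192

57.9174 %


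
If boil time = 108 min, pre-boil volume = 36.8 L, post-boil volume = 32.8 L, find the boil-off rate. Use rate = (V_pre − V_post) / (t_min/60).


rate = (36.8 − 32.8) / (108/60)

2.2222 L/hr


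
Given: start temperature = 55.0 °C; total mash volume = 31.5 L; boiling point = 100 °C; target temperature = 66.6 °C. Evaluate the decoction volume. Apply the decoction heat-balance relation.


V_dec = V_total·(T_target − T_start)/(T_boil − T_start)
V_dec = 31.5·(66.6 − 55.0)/(100 − 55.0)

8.1200 L


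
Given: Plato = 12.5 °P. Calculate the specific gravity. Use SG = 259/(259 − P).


SG = 259/(259 − 12.5)

1.0507


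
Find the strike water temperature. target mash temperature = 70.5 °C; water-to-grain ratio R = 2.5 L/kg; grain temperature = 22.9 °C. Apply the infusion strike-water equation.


T_strike = (0.41/R)·(T_mash − T_grain) + T_mash
T_strike = (0.41/2.5)·(70.5 − 22.9) + 70.5

78.3064 °C


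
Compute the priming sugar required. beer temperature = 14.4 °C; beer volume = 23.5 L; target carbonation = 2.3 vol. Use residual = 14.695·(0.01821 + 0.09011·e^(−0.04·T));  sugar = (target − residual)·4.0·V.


residual = 14.695·(0.01821 + 0.09011·e^(−0.04·14.4)) = 1.0120
sugar = (2.3 − 1.0120)·4.0·23.5

121.0752 g


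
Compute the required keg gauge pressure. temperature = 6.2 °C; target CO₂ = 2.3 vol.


psi = vols/(0.01821 + 0.09011·e^(−0.04·T)) − 14.695
psi = 2.3/(0.01821 + 0.09011·e^(−0.04·6.2)) − 14.695

11.2854 psi


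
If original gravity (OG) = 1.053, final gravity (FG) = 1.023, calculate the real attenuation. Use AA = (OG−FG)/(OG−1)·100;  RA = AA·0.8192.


AA = (1.053 − 1.023)/(1.053 − 1)·100 = 56.6038
RA = 56.6038·0.8192

46.3698 %


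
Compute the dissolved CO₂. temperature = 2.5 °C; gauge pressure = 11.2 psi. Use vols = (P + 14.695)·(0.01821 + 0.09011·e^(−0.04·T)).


vols = (11.2 + 14.695)·(0.01821 + 0.09011·e^(−0.04·2.5))

2.5829 volumes


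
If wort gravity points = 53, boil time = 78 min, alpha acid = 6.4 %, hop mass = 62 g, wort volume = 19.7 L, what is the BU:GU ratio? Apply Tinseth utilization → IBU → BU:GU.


U = 1.65·0.000125^(GP/1000)·(1−e^(−0.04t))/4.15;  IBU = (α/100)·m·U·1000/V;  BU:GU = IBU/GP
U = 1.65·0.000125^(53/1000)·(1−e^(−0.04·78))/4.15 = 0.2360
IBU = (6.4/100)·62·0.2360·1000/19.7 = 47.5405
BU:GU = 47.5405/53

0.8970


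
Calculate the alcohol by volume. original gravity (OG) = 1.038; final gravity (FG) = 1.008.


ABV = (OG − FG) · 131.25
ABV = (1.038 − 1.008) · 131.25

3.9375 % ABV


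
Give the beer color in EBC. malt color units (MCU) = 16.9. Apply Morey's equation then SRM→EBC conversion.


SRM = 1.4922·MCU^0.6859;  EBC = SRM·1.97
SRM = 1.4922·16.9^0.6859 = 10.3761
EBC = 10.3761·1.97

20.4409 EBC


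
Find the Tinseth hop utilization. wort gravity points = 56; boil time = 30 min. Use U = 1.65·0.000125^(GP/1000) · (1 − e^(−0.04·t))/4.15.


bigness = 1.65·0.000125^(56/1000) = 0.9975
boil_factor = (1 − e^(−0.04·30))/4.15 = 0.1684
U = 0.9975 · 0.1684

0.1680


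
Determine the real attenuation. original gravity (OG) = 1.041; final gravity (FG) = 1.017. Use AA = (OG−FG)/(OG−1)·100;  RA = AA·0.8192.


AA = (1.041 − 1.017)/(1.041 − 1)·100 = 58.5366
RA = 58.5366·0.8192

47.9532 %


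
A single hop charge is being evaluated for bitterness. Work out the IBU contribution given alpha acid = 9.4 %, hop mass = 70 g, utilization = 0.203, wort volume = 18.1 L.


IBU = (α/100)·mass·U·1000 / V
IBU = (9.4/100)·70·0.203·1000 / 18.1

73.7978 IBU


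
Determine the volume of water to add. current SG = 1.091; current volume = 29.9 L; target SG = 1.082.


V_water = V·((SG_curr − 1)/(SG_target − 1) − 1)
V_water = 29.9·((1.091 − 1)/(1.082 − 1) − 1)

3.2817 L


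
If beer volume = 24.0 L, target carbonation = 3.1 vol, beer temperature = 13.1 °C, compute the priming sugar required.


residual = 14.695·(0.01821 + 0.09011·e^(−0.04·T));  sugar = (target − residual)·4.0·V
residual = 14.695·(0.01821 + 0.09011·e^(−0.04·13.1)) = 1.0517
sugar = (3.1 − 1.0517)·4.0·24.0

196.6370 g


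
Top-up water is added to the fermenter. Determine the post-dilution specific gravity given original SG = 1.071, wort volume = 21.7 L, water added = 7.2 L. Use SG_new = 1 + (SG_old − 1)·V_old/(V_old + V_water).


pts = (1.071 − 1)·1000·21.7/(21.7 + 7.2) = 53.3114
SG_new = 1 + 53.3114/1000

1.0533


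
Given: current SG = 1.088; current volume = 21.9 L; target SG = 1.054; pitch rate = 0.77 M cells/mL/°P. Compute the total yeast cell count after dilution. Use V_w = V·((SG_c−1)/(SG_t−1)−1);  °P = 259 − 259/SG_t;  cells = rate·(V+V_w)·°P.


V_w = 21.9·((1.088−1)/(1.054−1)−1) = 13.7889
V_final = 21.9 + 13.7889 = 35.6889
°P = 259 − 259/1.054 = 13.2694
cells = 0.77·35.6889·13.2694

364.6504 billion cells


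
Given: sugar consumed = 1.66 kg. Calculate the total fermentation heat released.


Q = m_sugar · 590 kJ/kg
Q = 1.66 · 590

979.4000 kJ


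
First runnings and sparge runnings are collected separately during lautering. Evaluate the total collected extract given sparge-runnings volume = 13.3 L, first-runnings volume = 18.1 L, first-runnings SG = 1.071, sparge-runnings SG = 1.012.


total = Σ (SG_i − 1)·1000·V_i
first = (1.071 − 1)·1000·18.1 = 1285.1000
sparge = (1.012 − 1)·1000·13.3 = 159.6000
total = 1285.1000 + 159.6000

1444.7000 gravity·L


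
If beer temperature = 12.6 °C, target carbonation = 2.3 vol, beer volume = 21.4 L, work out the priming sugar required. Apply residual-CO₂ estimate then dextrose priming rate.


residual = 14.695·(0.01821 + 0.09011·e^(−0.04·T));  sugar = (target − residual)·4.0·V
residual = 14.695·(0.01821 + 0.09011·e^(−0.04·12.6)) = 1.0675
sugar = (2.3 − 1.0675)·4.0·21.4

105.4988 g


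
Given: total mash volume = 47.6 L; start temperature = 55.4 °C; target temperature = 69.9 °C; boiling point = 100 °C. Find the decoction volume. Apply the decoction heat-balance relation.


V_dec = V_total·(T_target − T_start)/(T_boil − T_start)
V_dec = 47.6·(69.9 − 55.4)/(100 − 55.4)

15.4753 L


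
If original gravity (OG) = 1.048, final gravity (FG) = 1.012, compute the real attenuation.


AA = (OG−FG)/(OG−1)·100;  RA = AA·0.8192
AA = (1.048 − 1.012)/(1.048 − 1)·100 = 75.0000
RA = 75.0000·0.8192

61.4400 %


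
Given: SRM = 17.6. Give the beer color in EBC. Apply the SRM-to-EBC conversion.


EBC = SRM · 1.97
EBC = 17.6 · 1.97

34.6720 EBC


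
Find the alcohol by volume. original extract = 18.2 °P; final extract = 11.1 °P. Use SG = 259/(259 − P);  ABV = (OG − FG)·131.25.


OG = 259/(259 − 18.2) = 1.0756
FG = 259/(259 − 11.1) = 1.0448
ABV = (1.0756 − 1.0448)·131.25

4.0432 % ABV


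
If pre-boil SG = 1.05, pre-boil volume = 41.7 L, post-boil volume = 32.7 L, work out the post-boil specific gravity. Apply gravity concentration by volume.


SG_post = 1 + (SG_pre − 1)·V_pre/V_post
pts_pre = (1.05 − 1)·1000 = 50.0000
pts_post = 50.0000·41.7/32.7 = 63.7615
SG_post = 1 + 63.7615/1000

1.0638


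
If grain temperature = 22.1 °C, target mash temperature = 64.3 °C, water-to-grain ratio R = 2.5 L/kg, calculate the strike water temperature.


T_strike = (0.41/R)·(T_mash − T_grain) + T_mash
T_strike = (0.41/2.5)·(64.3 − 22.1) + 64.3

71.2208 °C


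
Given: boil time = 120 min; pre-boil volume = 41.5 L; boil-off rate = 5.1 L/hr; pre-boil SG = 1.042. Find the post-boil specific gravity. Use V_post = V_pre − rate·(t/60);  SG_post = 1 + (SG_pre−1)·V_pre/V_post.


V_post = 41.5 − 5.1·(120/60) = 31.3000
SG_post = 1 + (1.042 − 1)·41.5/31.3000

1.0557


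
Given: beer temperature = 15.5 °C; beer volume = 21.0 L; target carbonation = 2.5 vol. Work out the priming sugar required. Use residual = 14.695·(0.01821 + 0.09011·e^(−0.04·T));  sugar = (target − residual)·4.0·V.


residual = 14.695·(0.01821 + 0.09011·e^(−0.04·15.5)) = 0.9799
sugar = (2.5 − 0.9799)·4.0·21.0

127.6864 g


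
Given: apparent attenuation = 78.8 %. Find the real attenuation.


RA = AA · 0.8192
RA = 78.8 · 0.8192

64.5530 %


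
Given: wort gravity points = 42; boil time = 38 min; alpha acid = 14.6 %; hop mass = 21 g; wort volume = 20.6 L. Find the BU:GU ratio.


U = 1.65·0.000125^(GP/1000)·(1−e^(−0.04t))/4.15;  IBU = (α/100)·m·U·1000/V;  BU:GU = IBU/GP
U = 1.65·0.000125^(42/1000)·(1−e^(−0.04·38))/4.15 = 0.2130
IBU = (14.6/100)·21·0.2130·1000/20.6 = 31.6973
BU:GU = 31.6973/42

0.7547


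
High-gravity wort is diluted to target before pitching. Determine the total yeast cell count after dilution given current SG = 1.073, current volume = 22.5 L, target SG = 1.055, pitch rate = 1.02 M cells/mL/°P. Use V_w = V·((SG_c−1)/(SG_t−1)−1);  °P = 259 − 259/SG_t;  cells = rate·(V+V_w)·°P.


V_w = 22.5·((1.073−1)/(1.055−1)−1) = 7.3636
V_final = 22.5 + 7.3636 = 29.8636
°P = 259 − 259/1.055 = 13.5024
cells = 1.02·29.8636·13.5024

411.2945 billion cells
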